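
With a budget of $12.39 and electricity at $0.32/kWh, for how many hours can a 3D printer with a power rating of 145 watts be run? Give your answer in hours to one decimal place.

267.0 h

Energy available = $12.39 ÷ $0.32/kWh = 38.7188 kWh
Hours = 38.7188 kWh ÷ 0.145 kW = 267.0 h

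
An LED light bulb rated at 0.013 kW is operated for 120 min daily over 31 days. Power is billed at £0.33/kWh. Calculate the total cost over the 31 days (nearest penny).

£0.27

Runtime = 120 min × 31 = 3720 min = 62 h
Energy = 0.013 kW × 62 h = 0.806 kWh
Cost = 0.806 kWh × £0.33/kWh = £0.27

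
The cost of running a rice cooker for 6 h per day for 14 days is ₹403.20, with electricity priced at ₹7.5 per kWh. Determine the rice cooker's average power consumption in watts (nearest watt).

640 W

Energy = ₹403.20 ÷ ₹7.5/kWh = 53.76 kWh
Runtime = 6 h/day × 14 days = 84 h
Power = 53.76 kWh ÷ 84 h = 0.64 kW = 640 W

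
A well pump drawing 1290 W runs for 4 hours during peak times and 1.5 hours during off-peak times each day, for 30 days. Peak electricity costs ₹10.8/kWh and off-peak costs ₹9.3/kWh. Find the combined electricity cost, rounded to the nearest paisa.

₹2211.71

Peak energy = 1.29 kW × 4 h × 30 = 154.8 kWh
Off-peak energy = 1.29 kW × 1.5 h × 30 = 58.05 kWh
Cost = 154.8 × ₹10.8 + 58.05 × ₹9.3 = ₹1671.84 + ₹539.865 = ₹2211.71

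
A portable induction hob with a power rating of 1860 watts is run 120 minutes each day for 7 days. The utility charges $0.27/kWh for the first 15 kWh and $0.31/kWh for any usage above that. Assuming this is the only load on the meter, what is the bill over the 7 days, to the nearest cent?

$7.47

Runtime = 120 min × 7 = 840 min = 14 h
Energy = 1.86 kW × 14 h = 26.04 kWh
Tier 1 (0–15 kWh): 15 × $0.27 = $4.05
Above 15 kWh: 11.04 × $0.31 = $3.4224
Bill = $7.47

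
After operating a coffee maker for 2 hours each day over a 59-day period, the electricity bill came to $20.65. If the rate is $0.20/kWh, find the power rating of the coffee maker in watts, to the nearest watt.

Energy = $20.65 ÷ $0.20/kWh = 103.25 kWh
Runtime = 2 h/day × 59 days = 118 h
Power = 103.25 kWh ÷ 118 h = 0.875 kW = 875 W

875 W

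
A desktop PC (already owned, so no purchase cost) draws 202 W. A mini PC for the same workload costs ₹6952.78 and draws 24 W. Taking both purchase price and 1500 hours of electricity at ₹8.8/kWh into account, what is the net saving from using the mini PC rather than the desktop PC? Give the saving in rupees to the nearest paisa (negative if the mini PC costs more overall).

-₹4603.18

desktop PC: ₹0.00 + (202/1000) kW × 1500 h × ₹8.8 = ₹0.00 + ₹2666.4 = ₹2666.4
mini PC: ₹6952.78 + (24/1000) kW × 1500 h × ₹8.8 = ₹6952.78 + ₹316.8 = ₹7269.58
Saving = ₹2666.4 − ₹7269.58 = −₹4603.18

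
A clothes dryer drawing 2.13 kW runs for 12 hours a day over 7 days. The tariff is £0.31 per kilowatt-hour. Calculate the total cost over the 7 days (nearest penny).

Runtime = 12 h/day × 7 days = 84 h
Energy = 2.13 kW × 84 h = 178.92 kWh
Cost = 178.92 kWh × £0.31/kWh = £55.47

£55.47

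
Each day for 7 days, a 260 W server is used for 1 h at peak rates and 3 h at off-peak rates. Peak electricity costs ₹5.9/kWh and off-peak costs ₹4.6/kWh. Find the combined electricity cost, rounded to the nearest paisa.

Peak energy = 0.26 kW × 1 h × 7 = 1.82 kWh
Off-peak energy = 0.26 kW × 3 h × 7 = 5.46 kWh
Cost = 1.82 × ₹5.9 + 5.46 × ₹4.6 = ₹10.738 + ₹25.116 = ₹35.85

₹35.85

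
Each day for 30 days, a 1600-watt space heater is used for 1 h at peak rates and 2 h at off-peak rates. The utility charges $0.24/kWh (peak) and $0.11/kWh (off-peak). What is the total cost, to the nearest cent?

$22.08

Peak energy = 1.6 kW × 1 h × 30 = 48 kWh
Off-peak energy = 1.6 kW × 2 h × 30 = 96 kWh
Cost = 48 × $0.24 + 96 × $0.11 = $11.52 + $10.56 = $22.08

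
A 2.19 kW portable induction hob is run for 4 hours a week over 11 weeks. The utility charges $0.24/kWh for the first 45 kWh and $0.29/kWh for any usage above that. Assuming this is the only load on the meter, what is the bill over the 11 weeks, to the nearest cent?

Runtime = 4 h/week × 11 weeks = 44 h
Energy = 2.19 kW × 44 h = 96.36 kWh
Tier 1 (0–45 kWh): 45 × $0.24 = $10.8
Above 45 kWh: 51.36 × $0.29 = $14.8944
Bill = $25.69

$25.69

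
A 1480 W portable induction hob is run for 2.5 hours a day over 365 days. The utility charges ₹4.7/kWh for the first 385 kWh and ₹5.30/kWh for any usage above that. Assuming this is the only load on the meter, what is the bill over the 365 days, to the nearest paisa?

₹6926.65

Runtime = 2.5 h/day × 365 days = 912.5 h
Energy = 1.48 kW × 912.5 h = 1350.5 kWh
Tier 1 (0–385 kWh): 385 × ₹4.7 = ₹1809.5
Above 385 kWh: 965.5 × ₹5.30 = ₹5117.15
Bill = ₹6926.65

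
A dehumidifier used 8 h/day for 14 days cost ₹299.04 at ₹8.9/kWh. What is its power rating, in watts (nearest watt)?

Energy = ₹299.04 ÷ ₹8.9/kWh = 33.6 kWh
Runtime = 8 h/day × 14 days = 112 h
Power = 33.6 kWh ÷ 112 h = 0.3 kW = 300 W

300 W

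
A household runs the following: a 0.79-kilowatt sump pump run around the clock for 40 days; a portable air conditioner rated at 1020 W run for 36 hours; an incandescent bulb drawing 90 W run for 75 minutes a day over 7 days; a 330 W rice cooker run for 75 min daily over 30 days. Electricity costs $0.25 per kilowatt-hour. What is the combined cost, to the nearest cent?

$202.07

sump pump: Runtime = 24 h × 40 = 960 h
sump pump: 0.79 kW × 960 h = 758.4 kWh
portable air conditioner: 1.02 kW × 36 h = 36.72 kWh
incandescent bulb: Runtime = 75 min × 7 = 525 min = 8.75 h
incandescent bulb: 0.09 kW × 8.75 h = 0.7875 kWh
rice cooker: Runtime = 75 min × 30 = 2250 min = 37.5 h
rice cooker: 0.33 kW × 37.5 h = 12.375 kWh
Total energy = 808.2825 kWh
Cost = 808.2825 × $0.25 = $202.07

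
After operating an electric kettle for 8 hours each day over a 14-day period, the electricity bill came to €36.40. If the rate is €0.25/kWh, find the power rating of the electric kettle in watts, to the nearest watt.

Energy = €36.40 ÷ €0.25/kWh = 145.6 kWh
Runtime = 8 h/day × 14 days = 112 h
Power = 145.6 kWh ÷ 112 h = 1.3 kW = 1300 W

1300 W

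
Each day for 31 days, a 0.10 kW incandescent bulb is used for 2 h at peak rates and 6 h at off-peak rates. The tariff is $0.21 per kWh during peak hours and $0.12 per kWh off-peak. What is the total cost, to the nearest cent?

$3.53

Peak energy = 0.1 kW × 2 h × 31 = 6.2 kWh
Off-peak energy = 0.1 kW × 6 h × 31 = 18.6 kWh
Cost = 6.2 × $0.21 + 18.6 × $0.12 = $1.302 + $2.232 = $3.53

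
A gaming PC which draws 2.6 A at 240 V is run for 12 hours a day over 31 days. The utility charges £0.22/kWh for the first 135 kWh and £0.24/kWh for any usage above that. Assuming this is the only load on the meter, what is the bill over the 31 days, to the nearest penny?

Power = 2.6 A × 240 V = 624 W = 0.624 kW
Runtime = 12 h/day × 31 days = 372 h
Energy = 0.624 kW × 372 h = 232.128 kWh
Tier 1 (0–135 kWh): 135 × £0.22 = £29.7
Above 135 kWh: 97.128 × £0.24 = £23.31072
Bill = £53.01

£53.01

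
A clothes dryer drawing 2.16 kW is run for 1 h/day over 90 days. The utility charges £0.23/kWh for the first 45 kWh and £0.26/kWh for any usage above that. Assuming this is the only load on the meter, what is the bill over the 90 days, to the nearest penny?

Runtime = 1 h/day × 90 days = 90 h
Energy = 2.16 kW × 90 h = 194.4 kWh
Tier 1 (0–45 kWh): 45 × £0.23 = £10.35
Above 45 kWh: 149.4 × £0.26 = £38.844
Bill = £49.19

£49.19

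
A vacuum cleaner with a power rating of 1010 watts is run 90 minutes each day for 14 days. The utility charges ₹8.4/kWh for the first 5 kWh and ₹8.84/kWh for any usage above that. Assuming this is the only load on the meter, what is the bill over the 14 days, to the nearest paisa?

₹185.30

Runtime = 90 min × 14 = 1260 min = 21 h
Energy = 1.01 kW × 21 h = 21.21 kWh
Tier 1 (0–5 kWh): 5 × ₹8.4 = ₹42
Above 5 kWh: 16.21 × ₹8.84 = ₹143.2964
Bill = ₹185.30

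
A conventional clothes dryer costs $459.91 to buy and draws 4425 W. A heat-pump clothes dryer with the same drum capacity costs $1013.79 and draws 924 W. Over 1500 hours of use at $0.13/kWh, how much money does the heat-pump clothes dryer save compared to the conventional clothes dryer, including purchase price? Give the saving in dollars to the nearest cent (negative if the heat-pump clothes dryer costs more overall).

conventional clothes dryer: $459.91 + (4425/1000) kW × 1500 h × $0.13 = $459.91 + $862.875 = $1322.785
heat-pump clothes dryer: $1013.79 + (924/1000) kW × 1500 h × $0.13 = $1013.79 + $180.18 = $1193.97
Saving = $1322.785 − $1193.97 = $128.815 → $128.82

$128.82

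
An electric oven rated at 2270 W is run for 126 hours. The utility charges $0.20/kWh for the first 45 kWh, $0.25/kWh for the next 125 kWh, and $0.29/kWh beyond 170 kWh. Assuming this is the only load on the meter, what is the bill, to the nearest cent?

$73.90

Energy = 2.27 kW × 126 h = 286.02 kWh
Tier 1 (0–45 kWh): 45 × $0.20 = $9
Tier 2 (45–170 kWh): 125 × $0.25 = $31.25
Above 170 kWh: 116.02 × $0.29 = $33.6458
Bill = $73.90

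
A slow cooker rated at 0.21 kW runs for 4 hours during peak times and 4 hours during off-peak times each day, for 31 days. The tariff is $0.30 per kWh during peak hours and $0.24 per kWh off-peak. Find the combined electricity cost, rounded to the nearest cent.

Peak energy = 0.21 kW × 4 h × 31 = 26.04 kWh
Off-peak energy = 0.21 kW × 4 h × 31 = 26.04 kWh
Cost = 26.04 × $0.30 + 26.04 × $0.24 = $7.812 + $6.2496 = $14.06

$14.06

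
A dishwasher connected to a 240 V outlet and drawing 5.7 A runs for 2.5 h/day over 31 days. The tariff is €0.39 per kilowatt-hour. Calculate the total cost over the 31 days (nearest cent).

€41.35

Power = 5.7 A × 240 V = 1368 W = 1.368 kW
Runtime = 2.5 h/day × 31 days = 77.5 h
Energy = 1.368 kW × 77.5 h = 106.02 kWh
Cost = 106.02 kWh × €0.39/kWh = €41.35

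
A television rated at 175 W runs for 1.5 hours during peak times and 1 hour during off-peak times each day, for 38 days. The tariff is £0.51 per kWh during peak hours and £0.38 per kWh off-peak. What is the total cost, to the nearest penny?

Peak energy = 0.175 kW × 1.5 h × 38 = 9.975 kWh
Off-peak energy = 0.175 kW × 1 h × 38 = 6.65 kWh
Cost = 9.975 × £0.51 + 6.65 × £0.38 = £5.08725 + £2.527 = £7.61

£7.61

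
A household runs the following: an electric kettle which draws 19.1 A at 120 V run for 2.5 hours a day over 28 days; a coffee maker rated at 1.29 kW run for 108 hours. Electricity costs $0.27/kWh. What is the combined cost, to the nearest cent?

electric kettle: Power = 19.1 A × 120 V = 2292 W = 2.292 kW
electric kettle: Runtime = 2.5 h/day × 28 days = 70 h
electric kettle: 2.292 kW × 70 h = 160.44 kWh
coffee maker: 1.29 kW × 108 h = 139.32 kWh
Total energy = 299.76 kWh
Cost = 299.76 × $0.27 = $80.94

$80.94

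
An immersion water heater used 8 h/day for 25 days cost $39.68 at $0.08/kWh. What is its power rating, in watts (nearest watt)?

Energy = $39.68 ÷ $0.08/kWh = 496 kWh
Runtime = 8 h/day × 25 days = 200 h
Power = 496 kWh ÷ 200 h = 2.48 kW = 2480 W

2480 W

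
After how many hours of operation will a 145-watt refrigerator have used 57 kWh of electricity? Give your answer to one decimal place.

393.1 h

Hours = 57 kWh ÷ 0.145 kW = 393.1 h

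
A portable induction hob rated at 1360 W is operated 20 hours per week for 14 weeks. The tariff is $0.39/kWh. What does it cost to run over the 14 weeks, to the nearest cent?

Runtime = 20 h/week × 14 weeks = 280 h
Energy = 1.36 kW × 280 h = 380.8 kWh
Cost = 380.8 kWh × $0.39/kWh = $148.51

$148.51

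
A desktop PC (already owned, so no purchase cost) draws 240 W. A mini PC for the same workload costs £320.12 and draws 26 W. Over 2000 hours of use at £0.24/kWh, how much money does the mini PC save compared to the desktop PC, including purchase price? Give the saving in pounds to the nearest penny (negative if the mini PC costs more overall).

desktop PC: £0.00 + (240/1000) kW × 2000 h × £0.24 = £0.00 + £115.2 = £115.2
mini PC: £320.12 + (26/1000) kW × 2000 h × £0.24 = £320.12 + £12.48 = £332.6
Saving = £115.2 − £332.6 = −£217.4

-£217.40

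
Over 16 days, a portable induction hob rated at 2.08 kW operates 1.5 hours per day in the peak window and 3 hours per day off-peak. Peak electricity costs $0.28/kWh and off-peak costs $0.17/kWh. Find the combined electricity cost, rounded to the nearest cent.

Peak energy = 2.08 kW × 1.5 h × 16 = 49.92 kWh
Off-peak energy = 2.08 kW × 3 h × 16 = 99.84 kWh
Cost = 49.92 × $0.28 + 99.84 × $0.17 = $13.9776 + $16.9728 = $30.95

$30.95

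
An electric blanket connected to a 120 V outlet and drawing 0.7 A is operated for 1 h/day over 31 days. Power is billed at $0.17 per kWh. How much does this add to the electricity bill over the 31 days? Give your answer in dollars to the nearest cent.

$0.44

Power = 0.7 A × 120 V = 84 W = 0.084 kW
Runtime = 1 h/day × 31 days = 31 h
Energy = 0.084 kW × 31 h = 2.604 kWh
Cost = 2.604 kWh × $0.17/kWh = $0.44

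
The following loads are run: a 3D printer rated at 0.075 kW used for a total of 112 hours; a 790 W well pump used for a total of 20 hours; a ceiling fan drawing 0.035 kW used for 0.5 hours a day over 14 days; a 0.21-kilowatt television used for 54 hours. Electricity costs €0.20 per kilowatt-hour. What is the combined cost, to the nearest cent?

€7.16

3D printer: 0.075 kW × 112 h = 8.4 kWh
well pump: 0.79 kW × 20 h = 15.8 kWh
ceiling fan: Runtime = 0.5 h/day × 14 days = 7 h
ceiling fan: 0.035 kW × 7 h = 0.245 kWh
television: 0.21 kW × 54 h = 11.34 kWh
Total energy = 35.785 kWh
Cost = 35.785 × €0.20 = €7.16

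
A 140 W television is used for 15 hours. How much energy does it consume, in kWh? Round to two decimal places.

2.10 kWh

Energy = 0.14 kW × 15 h = 2.1 kWh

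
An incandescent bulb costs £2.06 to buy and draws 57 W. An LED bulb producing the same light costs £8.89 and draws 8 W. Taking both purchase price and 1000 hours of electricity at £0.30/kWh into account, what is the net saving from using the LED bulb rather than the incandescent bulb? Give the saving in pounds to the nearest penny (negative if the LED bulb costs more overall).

incandescent bulb: £2.06 + (57/1000) kW × 1000 h × £0.30 = £2.06 + £17.1 = £19.16
LED bulb: £8.89 + (8/1000) kW × 1000 h × £0.30 = £8.89 + £2.4 = £11.29
Saving = £19.16 − £11.29 = £7.87

£7.87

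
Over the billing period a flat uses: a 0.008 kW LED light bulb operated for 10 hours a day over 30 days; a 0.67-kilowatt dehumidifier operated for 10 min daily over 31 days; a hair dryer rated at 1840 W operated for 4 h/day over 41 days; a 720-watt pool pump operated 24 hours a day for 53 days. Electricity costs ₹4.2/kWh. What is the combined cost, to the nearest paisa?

LED light bulb: Runtime = 10 h/day × 30 days = 300 h
LED light bulb: 0.008 kW × 300 h = 2.4 kWh
dehumidifier: Runtime = 10 min × 31 = 310 min = 5.166666… h
dehumidifier: 0.67 kW × 5.166666… h = 3.461666… kWh
hair dryer: Runtime = 4 h/day × 41 days = 164 h
hair dryer: 1.84 kW × 164 h = 301.76 kWh
pool pump: Runtime = 24 h × 53 = 1272 h
pool pump: 0.72 kW × 1272 h = 915.84 kWh
Total energy = 1223.461666… kWh
Cost = 1223.461666… × ₹4.2 = ₹5138.54

₹5138.54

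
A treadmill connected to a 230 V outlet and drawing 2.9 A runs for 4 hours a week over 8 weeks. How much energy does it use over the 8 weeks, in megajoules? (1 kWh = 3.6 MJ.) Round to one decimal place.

76.8 MJ

Power = 2.9 A × 230 V = 667 W = 0.667 kW
Runtime = 4 h/week × 8 weeks = 32 h
Energy = 0.667 kW × 32 h = 21.344 kWh
= 21.344 × 3.6 MJ = 76.8 MJ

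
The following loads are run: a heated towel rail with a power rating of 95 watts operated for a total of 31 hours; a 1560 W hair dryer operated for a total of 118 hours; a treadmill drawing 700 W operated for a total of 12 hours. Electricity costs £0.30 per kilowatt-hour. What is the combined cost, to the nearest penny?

heated towel rail: 0.095 kW × 31 h = 2.945 kWh
hair dryer: 1.56 kW × 118 h = 184.08 kWh
treadmill: 0.7 kW × 12 h = 8.4 kWh
Total energy = 195.425 kWh
Cost = 195.425 × £0.30 = £58.63

£58.63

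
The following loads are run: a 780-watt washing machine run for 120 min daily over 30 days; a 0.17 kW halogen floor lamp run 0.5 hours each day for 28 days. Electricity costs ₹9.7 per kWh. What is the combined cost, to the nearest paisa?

₹477.05

washing machine: Runtime = 120 min × 30 = 3600 min = 60 h
washing machine: 0.78 kW × 60 h = 46.8 kWh
halogen floor lamp: Runtime = 0.5 h/day × 28 days = 14 h
halogen floor lamp: 0.17 kW × 14 h = 2.38 kWh
Total energy = 49.18 kWh
Cost = 49.18 × ₹9.7 = ₹477.05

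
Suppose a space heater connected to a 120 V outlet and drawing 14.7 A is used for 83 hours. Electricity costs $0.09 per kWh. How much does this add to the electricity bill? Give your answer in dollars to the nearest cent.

$13.18

Power = 14.7 A × 120 V = 1764 W = 1.764 kW
Energy = 1.764 kW × 83 h = 146.412 kWh
Cost = 146.412 kWh × $0.09/kWh = $13.18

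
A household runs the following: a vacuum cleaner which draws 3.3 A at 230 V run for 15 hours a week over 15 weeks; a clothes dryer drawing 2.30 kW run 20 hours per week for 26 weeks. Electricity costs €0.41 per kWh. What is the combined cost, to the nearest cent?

€560.38

vacuum cleaner: Power = 3.3 A × 230 V = 759 W = 0.759 kW
vacuum cleaner: Runtime = 15 h/week × 15 weeks = 225 h
vacuum cleaner: 0.759 kW × 225 h = 170.775 kWh
clothes dryer: Runtime = 20 h/week × 26 weeks = 520 h
clothes dryer: 2.3 kW × 520 h = 1196 kWh
Total energy = 1366.775 kWh
Cost = 1366.775 × €0.41 = €560.38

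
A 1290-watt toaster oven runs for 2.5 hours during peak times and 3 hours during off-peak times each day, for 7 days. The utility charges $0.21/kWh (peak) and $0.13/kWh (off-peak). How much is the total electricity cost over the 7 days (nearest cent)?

Peak energy = 1.29 kW × 2.5 h × 7 = 22.575 kWh
Off-peak energy = 1.29 kW × 3 h × 7 = 27.09 kWh
Cost = 22.575 × $0.21 + 27.09 × $0.13 = $4.74075 + $3.5217 = $8.26

$8.26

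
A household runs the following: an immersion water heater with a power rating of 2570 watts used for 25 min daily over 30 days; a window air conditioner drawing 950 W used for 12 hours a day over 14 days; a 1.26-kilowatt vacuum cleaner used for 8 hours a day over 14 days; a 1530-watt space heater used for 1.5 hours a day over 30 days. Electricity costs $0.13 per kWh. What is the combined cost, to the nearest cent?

immersion water heater: Runtime = 25 min × 30 = 750 min = 12.5 h
immersion water heater: 2.57 kW × 12.5 h = 32.125 kWh
window air conditioner: Runtime = 12 h/day × 14 days = 168 h
window air conditioner: 0.95 kW × 168 h = 159.6 kWh
vacuum cleaner: Runtime = 8 h/day × 14 days = 112 h
vacuum cleaner: 1.26 kW × 112 h = 141.12 kWh
space heater: Runtime = 1.5 h/day × 30 days = 45 h
space heater: 1.53 kW × 45 h = 68.85 kWh
Total energy = 401.695 kWh
Cost = 401.695 × $0.13 = $52.22

$52.22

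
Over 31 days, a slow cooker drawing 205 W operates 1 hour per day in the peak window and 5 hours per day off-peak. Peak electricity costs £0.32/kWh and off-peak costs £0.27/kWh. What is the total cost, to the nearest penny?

£10.61

Peak energy = 0.205 kW × 1 h × 31 = 6.355 kWh
Off-peak energy = 0.205 kW × 5 h × 31 = 31.775 kWh
Cost = 6.355 × £0.32 + 31.775 × £0.27 = £2.0336 + £8.57925 = £10.61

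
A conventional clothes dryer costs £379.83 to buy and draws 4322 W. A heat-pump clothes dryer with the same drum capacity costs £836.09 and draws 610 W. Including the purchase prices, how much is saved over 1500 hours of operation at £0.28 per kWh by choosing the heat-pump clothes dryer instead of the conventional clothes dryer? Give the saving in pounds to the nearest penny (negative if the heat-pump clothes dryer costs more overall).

conventional clothes dryer: £379.83 + (4322/1000) kW × 1500 h × £0.28 = £379.83 + £1815.24 = £2195.07
heat-pump clothes dryer: £836.09 + (610/1000) kW × 1500 h × £0.28 = £836.09 + £256.2 = £1092.29
Saving = £2195.07 − £1092.29 = £1102.78

£1102.78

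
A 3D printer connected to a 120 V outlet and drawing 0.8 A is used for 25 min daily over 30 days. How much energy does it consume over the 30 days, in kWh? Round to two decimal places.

Power = 0.8 A × 120 V = 96 W = 0.096 kW
Runtime = 25 min × 30 = 750 min = 12.5 h
Energy = 0.096 kW × 12.5 h = 1.2 kWh

1.20 kWh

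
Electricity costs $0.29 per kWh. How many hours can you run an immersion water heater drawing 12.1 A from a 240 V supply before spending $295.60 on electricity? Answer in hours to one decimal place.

351.0 h

Power = 12.1 A × 240 V = 2904 W = 2.904 kW
Energy available = $295.60 ÷ $0.29/kWh = 1019.3103 kWh
Hours = 1019.3103 kWh ÷ 2.904 kW = 351.0 h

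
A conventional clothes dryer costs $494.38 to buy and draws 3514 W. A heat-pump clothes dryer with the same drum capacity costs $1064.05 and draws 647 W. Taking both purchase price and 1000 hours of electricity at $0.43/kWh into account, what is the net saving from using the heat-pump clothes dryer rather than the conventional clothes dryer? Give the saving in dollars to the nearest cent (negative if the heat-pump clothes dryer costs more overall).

$663.14

conventional clothes dryer: $494.38 + (3514/1000) kW × 1000 h × $0.43 = $494.38 + $1511.02 = $2005.4
heat-pump clothes dryer: $1064.05 + (647/1000) kW × 1000 h × $0.43 = $1064.05 + $278.21 = $1342.26
Saving = $2005.4 − $1342.26 = $663.14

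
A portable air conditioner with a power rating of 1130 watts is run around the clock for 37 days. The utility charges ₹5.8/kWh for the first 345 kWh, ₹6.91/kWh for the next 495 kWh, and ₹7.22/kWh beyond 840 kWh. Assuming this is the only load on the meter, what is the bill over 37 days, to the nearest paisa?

Runtime = 24 h × 37 = 888 h
Energy = 1.13 kW × 888 h = 1003.44 kWh
Tier 1 (0–345 kWh): 345 × ₹5.8 = ₹2001
Tier 2 (345–840 kWh): 495 × ₹6.91 = ₹3420.45
Above 840 kWh: 163.44 × ₹7.22 = ₹1180.0368
Bill = ₹6601.49

₹6601.49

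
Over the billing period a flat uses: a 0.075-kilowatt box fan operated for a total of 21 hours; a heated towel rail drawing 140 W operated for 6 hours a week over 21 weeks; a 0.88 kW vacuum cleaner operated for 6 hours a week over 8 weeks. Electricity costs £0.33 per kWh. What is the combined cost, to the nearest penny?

box fan: 0.075 kW × 21 h = 1.575 kWh
heated towel rail: Runtime = 6 h/week × 21 weeks = 126 h
heated towel rail: 0.14 kW × 126 h = 17.64 kWh
vacuum cleaner: Runtime = 6 h/week × 8 weeks = 48 h
vacuum cleaner: 0.88 kW × 48 h = 42.24 kWh
Total energy = 61.455 kWh
Cost = 61.455 × £0.33 = £20.28

£20.28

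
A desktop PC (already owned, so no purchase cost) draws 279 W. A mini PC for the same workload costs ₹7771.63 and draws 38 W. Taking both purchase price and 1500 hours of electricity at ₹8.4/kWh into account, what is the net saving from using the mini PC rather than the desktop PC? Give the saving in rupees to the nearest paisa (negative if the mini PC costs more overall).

desktop PC: ₹0.00 + (279/1000) kW × 1500 h × ₹8.4 = ₹0.00 + ₹3515.4 = ₹3515.4
mini PC: ₹7771.63 + (38/1000) kW × 1500 h × ₹8.4 = ₹7771.63 + ₹478.8 = ₹8250.43
Saving = ₹3515.4 − ₹8250.43 = −₹4735.03

-₹4735.03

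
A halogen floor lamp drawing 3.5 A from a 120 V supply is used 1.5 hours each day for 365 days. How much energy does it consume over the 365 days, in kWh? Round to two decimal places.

229.95 kWh

Power = 3.5 A × 120 V = 420 W = 0.42 kW
Runtime = 1.5 h/day × 365 days = 547.5 h
Energy = 0.42 kW × 547.5 h = 229.95 kWh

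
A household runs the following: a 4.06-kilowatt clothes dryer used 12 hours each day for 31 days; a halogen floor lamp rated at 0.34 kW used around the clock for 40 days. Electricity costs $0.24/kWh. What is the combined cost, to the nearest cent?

clothes dryer: Runtime = 12 h/day × 31 days = 372 h
clothes dryer: 4.06 kW × 372 h = 1510.32 kWh
halogen floor lamp: Runtime = 24 h × 40 = 960 h
halogen floor lamp: 0.34 kW × 960 h = 326.4 kWh
Total energy = 1836.72 kWh
Cost = 1836.72 × $0.24 = $440.81

$440.81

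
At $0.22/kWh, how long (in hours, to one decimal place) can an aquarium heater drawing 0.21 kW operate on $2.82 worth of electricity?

Energy available = $2.82 ÷ $0.22/kWh = 12.8182 kWh
Hours = 12.8182 kWh ÷ 0.21 kW = 61.0 h

61.0 h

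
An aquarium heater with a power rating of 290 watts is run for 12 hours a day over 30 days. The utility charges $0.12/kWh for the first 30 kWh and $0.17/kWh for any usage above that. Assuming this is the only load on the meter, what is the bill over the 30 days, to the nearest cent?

Runtime = 12 h/day × 30 days = 360 h
Energy = 0.29 kW × 360 h = 104.4 kWh
Tier 1 (0–30 kWh): 30 × $0.12 = $3.6
Above 30 kWh: 74.4 × $0.17 = $12.648
Bill = $16.25

$16.25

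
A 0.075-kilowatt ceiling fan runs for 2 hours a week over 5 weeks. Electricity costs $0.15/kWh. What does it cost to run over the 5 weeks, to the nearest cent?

$0.11

Runtime = 2 h/week × 5 weeks = 10 h
Energy = 0.075 kW × 10 h = 0.75 kWh
Cost = 0.75 kWh × $0.15/kWh = $0.11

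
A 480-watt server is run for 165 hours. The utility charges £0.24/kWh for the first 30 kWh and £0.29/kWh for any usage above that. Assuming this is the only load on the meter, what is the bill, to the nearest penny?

Energy = 0.48 kW × 165 h = 79.2 kWh
Tier 1 (0–30 kWh): 30 × £0.24 = £7.2
Above 30 kWh: 49.2 × £0.29 = £14.268
Bill = £21.47

£21.47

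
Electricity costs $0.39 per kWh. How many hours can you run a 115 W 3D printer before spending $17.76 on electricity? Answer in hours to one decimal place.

Energy available = $17.76 ÷ $0.39/kWh = 45.5385 kWh
Hours = 45.5385 kWh ÷ 0.115 kW = 396.0 h

396.0 h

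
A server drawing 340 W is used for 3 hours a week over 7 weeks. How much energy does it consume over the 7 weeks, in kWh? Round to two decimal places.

Runtime = 3 h/week × 7 weeks = 21 h
Energy = 0.34 kW × 21 h = 7.14 kWh

7.14 kWh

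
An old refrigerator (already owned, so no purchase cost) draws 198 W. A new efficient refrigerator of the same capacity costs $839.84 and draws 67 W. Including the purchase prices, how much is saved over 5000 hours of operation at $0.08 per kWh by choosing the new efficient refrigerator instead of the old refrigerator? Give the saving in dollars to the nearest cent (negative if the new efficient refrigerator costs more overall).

old refrigerator: $0.00 + (198/1000) kW × 5000 h × $0.08 = $0.00 + $79.2 = $79.2
new efficient refrigerator: $839.84 + (67/1000) kW × 5000 h × $0.08 = $839.84 + $26.8 = $866.64
Saving = $79.2 − $866.64 = −$787.44

-$787.44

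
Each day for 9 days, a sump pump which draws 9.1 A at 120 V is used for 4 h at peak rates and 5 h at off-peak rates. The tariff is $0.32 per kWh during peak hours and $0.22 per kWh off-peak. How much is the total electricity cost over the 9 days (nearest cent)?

$23.39

Power = 9.1 A × 120 V = 1092 W = 1.092 kW
Peak energy = 1.092 kW × 4 h × 9 = 39.312 kWh
Off-peak energy = 1.092 kW × 5 h × 9 = 49.14 kWh
Cost = 39.312 × $0.32 + 49.14 × $0.22 = $12.57984 + $10.8108 = $23.39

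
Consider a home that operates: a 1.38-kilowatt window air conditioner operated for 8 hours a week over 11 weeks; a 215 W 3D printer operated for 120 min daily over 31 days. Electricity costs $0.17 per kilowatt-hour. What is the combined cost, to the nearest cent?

$22.91

window air conditioner: Runtime = 8 h/week × 11 weeks = 88 h
window air conditioner: 1.38 kW × 88 h = 121.44 kWh
3D printer: Runtime = 120 min × 31 = 3720 min = 62 h
3D printer: 0.215 kW × 62 h = 13.33 kWh
Total energy = 134.77 kWh
Cost = 134.77 × $0.17 = $22.91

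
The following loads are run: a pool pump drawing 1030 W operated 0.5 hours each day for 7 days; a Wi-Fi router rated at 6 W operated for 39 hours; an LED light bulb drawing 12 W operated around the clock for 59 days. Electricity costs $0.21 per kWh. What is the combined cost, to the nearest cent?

$4.37

pool pump: Runtime = 0.5 h/day × 7 days = 3.5 h
pool pump: 1.03 kW × 3.5 h = 3.605 kWh
Wi-Fi router: 0.006 kW × 39 h = 0.234 kWh
LED light bulb: Runtime = 24 h × 59 = 1416 h
LED light bulb: 0.012 kW × 1416 h = 16.992 kWh
Total energy = 20.831 kWh
Cost = 20.831 × $0.21 = $4.37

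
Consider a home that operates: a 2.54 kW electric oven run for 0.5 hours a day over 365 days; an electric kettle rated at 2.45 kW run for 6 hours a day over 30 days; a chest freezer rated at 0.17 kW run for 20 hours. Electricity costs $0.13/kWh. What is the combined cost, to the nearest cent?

$118.03

electric oven: Runtime = 0.5 h/day × 365 days = 182.5 h
electric oven: 2.54 kW × 182.5 h = 463.55 kWh
electric kettle: Runtime = 6 h/day × 30 days = 180 h
electric kettle: 2.45 kW × 180 h = 441 kWh
chest freezer: 0.17 kW × 20 h = 3.4 kWh
Total energy = 907.95 kWh
Cost = 907.95 × $0.13 = $118.03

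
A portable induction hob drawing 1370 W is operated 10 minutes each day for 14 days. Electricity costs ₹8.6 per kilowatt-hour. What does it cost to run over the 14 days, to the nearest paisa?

₹27.49

Runtime = 10 min × 14 = 140 min = 2.333333… h
Energy = 1.37 kW × 2.333333… h = 3.196666… kWh
Cost = 3.196666… kWh × ₹8.6/kWh = ₹27.49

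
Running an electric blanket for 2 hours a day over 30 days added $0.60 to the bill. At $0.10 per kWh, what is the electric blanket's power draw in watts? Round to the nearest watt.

100 W

Energy = $0.60 ÷ $0.10/kWh = 6 kWh
Runtime = 2 h/day × 30 days = 60 h
Power = 6 kWh ÷ 60 h = 0.1 kW = 100 W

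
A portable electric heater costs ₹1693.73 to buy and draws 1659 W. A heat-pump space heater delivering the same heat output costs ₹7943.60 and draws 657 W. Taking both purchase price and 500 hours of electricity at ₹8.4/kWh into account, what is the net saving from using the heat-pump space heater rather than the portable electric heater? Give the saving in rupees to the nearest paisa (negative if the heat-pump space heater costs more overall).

portable electric heater: ₹1693.73 + (1659/1000) kW × 500 h × ₹8.4 = ₹1693.73 + ₹6967.8 = ₹8661.53
heat-pump space heater: ₹7943.60 + (657/1000) kW × 500 h × ₹8.4 = ₹7943.60 + ₹2759.4 = ₹10703
Saving = ₹8661.53 − ₹10703 = −₹2041.47

-₹2041.47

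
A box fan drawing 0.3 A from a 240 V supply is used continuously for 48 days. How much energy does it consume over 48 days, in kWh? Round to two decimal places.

Power = 0.3 A × 240 V = 72 W = 0.072 kW
Runtime = 24 h × 48 = 1152 h
Energy = 0.072 kW × 1152 h = 82.944 kWh ≈ 82.94 kWh

82.94 kWh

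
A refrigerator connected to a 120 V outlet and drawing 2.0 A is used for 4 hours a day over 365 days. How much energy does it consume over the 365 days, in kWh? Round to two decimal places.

350.40 kWh

Power = 2.0 A × 120 V = 240 W = 0.24 kW
Runtime = 4 h/day × 365 days = 1460 h
Energy = 0.24 kW × 1460 h = 350.4 kWh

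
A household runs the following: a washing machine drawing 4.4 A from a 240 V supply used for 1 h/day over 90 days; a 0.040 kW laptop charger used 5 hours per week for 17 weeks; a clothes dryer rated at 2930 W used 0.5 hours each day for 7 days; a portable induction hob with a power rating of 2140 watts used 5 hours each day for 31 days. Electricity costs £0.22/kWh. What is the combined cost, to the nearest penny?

£96.89

washing machine: Power = 4.4 A × 240 V = 1056 W = 1.056 kW
washing machine: Runtime = 1 h/day × 90 days = 90 h
washing machine: 1.056 kW × 90 h = 95.04 kWh
laptop charger: Runtime = 5 h/week × 17 weeks = 85 h
laptop charger: 0.04 kW × 85 h = 3.4 kWh
clothes dryer: Runtime = 0.5 h/day × 7 days = 3.5 h
clothes dryer: 2.93 kW × 3.5 h = 10.255 kWh
portable induction hob: Runtime = 5 h/day × 31 days = 155 h
portable induction hob: 2.14 kW × 155 h = 331.7 kWh
Total energy = 440.395 kWh
Cost = 440.395 × £0.22 = £96.89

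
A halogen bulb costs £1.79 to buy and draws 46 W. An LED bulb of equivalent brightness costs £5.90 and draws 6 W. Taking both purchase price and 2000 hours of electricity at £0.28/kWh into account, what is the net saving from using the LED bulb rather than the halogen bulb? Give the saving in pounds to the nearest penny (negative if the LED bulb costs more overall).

£18.29

halogen bulb: £1.79 + (46/1000) kW × 2000 h × £0.28 = £1.79 + £25.76 = £27.55
LED bulb: £5.90 + (6/1000) kW × 2000 h × £0.28 = £5.90 + £3.36 = £9.26
Saving = £27.55 − £9.26 = £18.29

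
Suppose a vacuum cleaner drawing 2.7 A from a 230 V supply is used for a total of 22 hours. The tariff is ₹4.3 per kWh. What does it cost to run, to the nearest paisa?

Power = 2.7 A × 230 V = 621 W = 0.621 kW
Energy = 0.621 kW × 22 h = 13.662 kWh
Cost = 13.662 kWh × ₹4.3/kWh = ₹58.75

₹58.75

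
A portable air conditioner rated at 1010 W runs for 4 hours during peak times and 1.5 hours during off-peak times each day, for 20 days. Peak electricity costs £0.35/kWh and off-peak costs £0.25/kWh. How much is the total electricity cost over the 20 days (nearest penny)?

Peak energy = 1.01 kW × 4 h × 20 = 80.8 kWh
Off-peak energy = 1.01 kW × 1.5 h × 20 = 30.3 kWh
Cost = 80.8 × £0.35 + 30.3 × £0.25 = £28.28 + £7.575 = £35.86

£35.86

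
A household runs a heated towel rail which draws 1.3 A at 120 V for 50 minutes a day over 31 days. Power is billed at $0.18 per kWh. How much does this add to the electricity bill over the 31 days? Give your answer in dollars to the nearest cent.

$0.73

Power = 1.3 A × 120 V = 156 W = 0.156 kW
Runtime = 50 min × 31 = 1550 min = 25.833333… h
Energy = 0.156 kW × 25.833333… h = 4.03 kWh
Cost = 4.03 kWh × $0.18/kWh = $0.73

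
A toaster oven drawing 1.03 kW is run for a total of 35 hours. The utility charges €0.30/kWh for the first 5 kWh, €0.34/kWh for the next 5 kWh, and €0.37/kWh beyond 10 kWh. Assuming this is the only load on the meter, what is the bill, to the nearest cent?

€12.84

Energy = 1.03 kW × 35 h = 36.05 kWh
Tier 1 (0–5 kWh): 5 × €0.30 = €1.5
Tier 2 (5–10 kWh): 5 × €0.34 = €1.7
Above 10 kWh: 26.05 × €0.37 = €9.6385
Bill = €12.84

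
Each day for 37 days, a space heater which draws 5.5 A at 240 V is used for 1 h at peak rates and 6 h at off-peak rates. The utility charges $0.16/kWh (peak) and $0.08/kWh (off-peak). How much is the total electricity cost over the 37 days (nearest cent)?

$31.26

Power = 5.5 A × 240 V = 1320 W = 1.32 kW
Peak energy = 1.32 kW × 1 h × 37 = 48.84 kWh
Off-peak energy = 1.32 kW × 6 h × 37 = 293.04 kWh
Cost = 48.84 × $0.16 + 293.04 × $0.08 = $7.8144 + $23.4432 = $31.26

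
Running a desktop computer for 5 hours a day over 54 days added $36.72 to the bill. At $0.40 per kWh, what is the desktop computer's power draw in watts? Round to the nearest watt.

Energy = $36.72 ÷ $0.40/kWh = 91.8 kWh
Runtime = 5 h/day × 54 days = 270 h
Power = 91.8 kWh ÷ 270 h = 0.34 kW = 340 W

340 W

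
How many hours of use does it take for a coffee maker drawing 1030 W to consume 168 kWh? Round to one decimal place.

Hours = 168 kWh ÷ 1.03 kW = 163.1 h

163.1 h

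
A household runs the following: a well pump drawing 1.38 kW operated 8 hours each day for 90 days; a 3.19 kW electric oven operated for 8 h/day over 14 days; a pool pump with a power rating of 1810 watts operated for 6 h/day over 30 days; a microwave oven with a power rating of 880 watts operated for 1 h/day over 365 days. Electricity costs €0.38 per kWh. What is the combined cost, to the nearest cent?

€759.19

well pump: Runtime = 8 h/day × 90 days = 720 h
well pump: 1.38 kW × 720 h = 993.6 kWh
electric oven: Runtime = 8 h/day × 14 days = 112 h
electric oven: 3.19 kW × 112 h = 357.28 kWh
pool pump: Runtime = 6 h/day × 30 days = 180 h
pool pump: 1.81 kW × 180 h = 325.8 kWh
microwave oven: Runtime = 1 h/day × 365 days = 365 h
microwave oven: 0.88 kW × 365 h = 321.2 kWh
Total energy = 1997.88 kWh
Cost = 1997.88 × €0.38 = €759.19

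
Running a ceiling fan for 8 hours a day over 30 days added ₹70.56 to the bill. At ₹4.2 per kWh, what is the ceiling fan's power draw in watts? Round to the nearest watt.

70 W

Energy = ₹70.56 ÷ ₹4.2/kWh = 16.8 kWh
Runtime = 8 h/day × 30 days = 240 h
Power = 16.8 kWh ÷ 240 h = 0.07 kW = 70 W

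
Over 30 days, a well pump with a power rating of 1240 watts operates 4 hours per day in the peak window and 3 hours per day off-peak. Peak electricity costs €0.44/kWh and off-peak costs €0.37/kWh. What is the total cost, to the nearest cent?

€106.76

Peak energy = 1.24 kW × 4 h × 30 = 148.8 kWh
Off-peak energy = 1.24 kW × 3 h × 30 = 111.6 kWh
Cost = 148.8 × €0.44 + 111.6 × €0.37 = €65.472 + €41.292 = €106.76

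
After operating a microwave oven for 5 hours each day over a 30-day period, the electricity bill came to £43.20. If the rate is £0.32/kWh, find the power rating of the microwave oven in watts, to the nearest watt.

900 W

Energy = £43.20 ÷ £0.32/kWh = 135 kWh
Runtime = 5 h/day × 30 days = 150 h
Power = 135 kWh ÷ 150 h = 0.9 kW = 900 W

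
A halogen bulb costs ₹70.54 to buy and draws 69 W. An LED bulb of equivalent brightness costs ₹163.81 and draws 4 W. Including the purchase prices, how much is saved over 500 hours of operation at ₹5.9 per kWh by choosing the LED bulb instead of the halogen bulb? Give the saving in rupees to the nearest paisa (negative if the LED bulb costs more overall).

₹98.48

halogen bulb: ₹70.54 + (69/1000) kW × 500 h × ₹5.9 = ₹70.54 + ₹203.55 = ₹274.09
LED bulb: ₹163.81 + (4/1000) kW × 500 h × ₹5.9 = ₹163.81 + ₹11.8 = ₹175.61
Saving = ₹274.09 − ₹175.61 = ₹98.48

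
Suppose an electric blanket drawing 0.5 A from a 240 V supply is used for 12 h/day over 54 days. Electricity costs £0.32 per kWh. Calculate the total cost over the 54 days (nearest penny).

Power = 0.5 A × 240 V = 120 W = 0.12 kW
Runtime = 12 h/day × 54 days = 648 h
Energy = 0.12 kW × 648 h = 77.76 kWh
Cost = 77.76 kWh × £0.32/kWh = £24.88

£24.88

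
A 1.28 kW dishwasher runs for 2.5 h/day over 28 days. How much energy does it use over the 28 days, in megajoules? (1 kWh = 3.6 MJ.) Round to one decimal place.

322.6 MJ

Runtime = 2.5 h/day × 28 days = 70 h
Energy = 1.28 kW × 70 h = 89.6 kWh
= 89.6 × 3.6 MJ = 322.6 MJ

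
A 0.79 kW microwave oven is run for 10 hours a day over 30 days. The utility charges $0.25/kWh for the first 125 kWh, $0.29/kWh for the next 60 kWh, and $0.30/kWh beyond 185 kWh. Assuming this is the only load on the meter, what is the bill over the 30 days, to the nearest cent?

Runtime = 10 h/day × 30 days = 300 h
Energy = 0.79 kW × 300 h = 237 kWh
Tier 1 (0–125 kWh): 125 × $0.25 = $31.25
Tier 2 (125–185 kWh): 60 × $0.29 = $17.4
Above 185 kWh: 52 × $0.30 = $15.6
Bill = $64.25

$64.25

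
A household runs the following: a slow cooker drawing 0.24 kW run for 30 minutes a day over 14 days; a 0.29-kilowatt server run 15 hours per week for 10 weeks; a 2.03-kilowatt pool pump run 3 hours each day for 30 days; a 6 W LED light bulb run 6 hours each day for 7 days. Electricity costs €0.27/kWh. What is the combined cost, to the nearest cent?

€61.60

slow cooker: Runtime = 30 min × 14 = 420 min = 7 h
slow cooker: 0.24 kW × 7 h = 1.68 kWh
server: Runtime = 15 h/week × 10 weeks = 150 h
server: 0.29 kW × 150 h = 43.5 kWh
pool pump: Runtime = 3 h/day × 30 days = 90 h
pool pump: 2.03 kW × 90 h = 182.7 kWh
LED light bulb: Runtime = 6 h/day × 7 days = 42 h
LED light bulb: 0.006 kW × 42 h = 0.252 kWh
Total energy = 228.132 kWh
Cost = 228.132 × €0.27 = €61.60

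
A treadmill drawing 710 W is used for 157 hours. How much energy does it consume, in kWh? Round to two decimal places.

111.47 kWh

Energy = 0.71 kW × 157 h = 111.47 kWh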